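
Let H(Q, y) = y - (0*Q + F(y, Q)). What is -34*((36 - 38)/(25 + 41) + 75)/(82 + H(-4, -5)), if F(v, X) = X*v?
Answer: -84116/1881 ≈ -44.719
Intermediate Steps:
H(Q, y) = y - Q*y (H(Q, y) = y - (0*Q + Q*y) = y - (0 + Q*y) = y - Q*y)
-34*((36 - 38)/(25 + 41) + 75)/(82 + H(-4, -5)) = -34*((36 - 38)/(25 + 41) + 75)/(82 - 5*(1 - 1*(-4))) = -34*(-2/66 + 75)/(82 - 5*(1 + 4)) = -34*(-2*1/66 + 75)/(82 - 5*5) = -34*(-1/33 + 75)/(82 - 25) = -84116/(33*57) = -34*2474/1881 = -84116/1881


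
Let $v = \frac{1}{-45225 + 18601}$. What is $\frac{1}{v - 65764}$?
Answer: $- \frac{26624}{1750900737} \approx -1.5206 \cdot 10^{-5}$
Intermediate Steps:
$v = - \frac{1}{26624}$ ($v = \frac{1}{-26624} = - \frac{1}{26624} \approx -3.756 \cdot 10^{-5}$)
$\frac{1}{v - 65764} = \frac{1}{- \frac{1}{26624} - 65764} = \frac{1}{- \frac{1750900737}{26624}} = - \frac{26624}{1750900737}$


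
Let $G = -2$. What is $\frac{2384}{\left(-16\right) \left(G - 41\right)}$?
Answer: $\frac{149}{43} \approx 3.4651$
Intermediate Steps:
$\frac{2384}{\left(-16\right) \left(G - 41\right)} = \frac{2384}{\left(-16\right) \left(-2 - 41\right)} = \frac{2384}{\left(-16\right) \left(-43\right)} = \frac{2384}{688} = 2384 \cdot \frac{1}{688} = \frac{149}{43}$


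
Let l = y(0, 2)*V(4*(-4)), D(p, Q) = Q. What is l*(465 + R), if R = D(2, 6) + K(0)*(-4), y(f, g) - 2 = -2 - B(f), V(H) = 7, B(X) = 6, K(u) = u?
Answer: -19782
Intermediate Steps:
y(f, g) = -6 (y(f, g) = 2 + (-2 - 1*6) = 2 + (-2 - 6) = 2 - 8 = -6)
R = 6 (R = 6 + 0*(-4) = 6 + 0 = 6)
l = -42 (l = -6*7 = -42)
l*(465 + R) = -42*(465 + 6) = -42*471 = -19782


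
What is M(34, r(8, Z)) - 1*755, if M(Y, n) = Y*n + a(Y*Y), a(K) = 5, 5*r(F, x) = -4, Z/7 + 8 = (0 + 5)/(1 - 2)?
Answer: -3886/5 ≈ -777.20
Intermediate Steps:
Z = -91 (Z = -56 + 7*((0 + 5)/(1 - 2)) = -56 + 7*(5/(-1)) = -56 + 7*(5*(-1)) = -56 + 7*(-5) = -56 - 35 = -91)
r(F, x) = -⅘ (r(F, x) = (⅕)*(-4) = -⅘)
M(Y, n) = 5 + Y*n (M(Y, n) = Y*n + 5 = 5 + Y*n)
M(34, r(8, Z)) - 1*755 = (5 + 34*(-⅘)) - 1*755 = (5 - 136/5) - 755 = -111/5 - 755 = -3886/5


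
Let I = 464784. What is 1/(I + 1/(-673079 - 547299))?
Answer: 1220378/567212168351 ≈ 2.1515e-6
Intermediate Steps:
1/(I + 1/(-673079 - 547299)) = 1/(464784 + 1/(-673079 - 547299)) = 1/(464784 + 1/(-1220378)) = 1/(464784 - 1/1220378) = 1/(567212168351/1220378) = 1220378/567212168351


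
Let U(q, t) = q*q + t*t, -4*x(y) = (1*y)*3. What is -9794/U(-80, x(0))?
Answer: -4897/3200 ≈ -1.5303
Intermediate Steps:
x(y) = -3*y/4 (x(y) = -1*y*3/4 = -y*3/4 = -3*y/4)
U(q, t) = q**2 + t**2
-9794/U(-80, x(0)) = -9794/((-80)**2 + (-3/4*0)**2) = -9794/(6400 + 0**2) = -9794/(6400 + 0) = -9794/6400 = -9794*1/6400 = -4897/3200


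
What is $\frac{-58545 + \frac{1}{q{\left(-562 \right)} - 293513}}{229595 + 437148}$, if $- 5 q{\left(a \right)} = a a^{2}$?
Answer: $- \frac{10306072289830}{117371279472909} \approx -0.087807$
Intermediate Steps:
$q{\left(a \right)} = - \frac{a^{3}}{5}$ ($q{\left(a \right)} = - \frac{a a^{2}}{5} = - \frac{a^{3}}{5}$)
$\frac{-58545 + \frac{1}{q{\left(-562 \right)} - 293513}}{229595 + 437148} = \frac{-58545 + \frac{1}{- \frac{\left(-562\right)^{3}}{5} - 293513}}{229595 + 437148} = \frac{-58545 + \frac{1}{\left(- \frac{1}{5}\right) \left(-177504328\right) - 293513}}{666743} = \left(-58545 + \frac{1}{\frac{177504328}{5} - 293513}\right) \frac{1}{666743} = \left(-58545 + \frac{1}{\frac{176036763}{5}}\right) \frac{1}{666743} = \left(-58545 + \frac{5}{176036763}\right) \frac{1}{666743} = \left(- \frac{10306072289830}{176036763}\right) \frac{1}{666743} = - \frac{10306072289830}{117371279472909}$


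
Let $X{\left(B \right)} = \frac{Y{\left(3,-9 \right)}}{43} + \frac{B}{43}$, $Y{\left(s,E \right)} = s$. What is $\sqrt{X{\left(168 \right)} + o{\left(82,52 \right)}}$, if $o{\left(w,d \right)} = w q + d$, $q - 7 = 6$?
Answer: $\frac{\sqrt{2074535}}{43} \approx 33.496$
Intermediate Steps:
$q = 13$ ($q = 7 + 6 = 13$)
$X{\left(B \right)} = \frac{3}{43} + \frac{B}{43}$
$o{\left(w,d \right)} = d + 13 w$ ($o{\left(w,d \right)} = w 13 + d = 13 w + d = d + 13 w$)
$\sqrt{X{\left(168 \right)} + o{\left(82,52 \right)}} = \sqrt{\left(\frac{3}{43} + \frac{1}{43} \cdot 168\right) + \left(52 + 13 \cdot 82\right)} = \sqrt{\left(\frac{3}{43} + \frac{168}{43}\right) + \left(52 + 1066\right)} = \sqrt{\frac{171}{43} + 1118} = \sqrt{\frac{48245}{43}} = \frac{\sqrt{2074535}}{43}$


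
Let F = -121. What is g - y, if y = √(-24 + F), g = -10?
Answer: -10 - I*√145 ≈ -10.0 - 12.042*I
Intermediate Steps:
y = I*√145 (y = √(-24 - 121) = √(-145) = I*√145 ≈ 12.042*I)
g - y = -10 - I*√145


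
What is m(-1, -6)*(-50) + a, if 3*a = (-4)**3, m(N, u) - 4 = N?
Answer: -514/3 ≈ -171.33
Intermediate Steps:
m(N, u) = 4 + N
a = -64/3 (a = (1/3)*(-4)**3 = (1/3)*(-64) = -64/3 ≈ -21.333)
m(-1, -6)*(-50) + a = (4 - 1)*(-50) - 64/3 = 3*(-50) - 64/3 = -150 - 64/3 = -514/3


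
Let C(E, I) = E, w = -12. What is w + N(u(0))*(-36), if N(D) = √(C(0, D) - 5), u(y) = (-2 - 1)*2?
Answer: -12 - 36*I*√5 ≈ -12.0 - 80.498*I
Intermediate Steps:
u(y) = -6 (u(y) = -3*2 = -6)
N(D) = I*√5 (N(D) = √(0 - 5) = √(-5) = I*√5)
w + N(u(0))*(-36) = -12 + (I*√5)*(-36) = -12 - 36*I*√5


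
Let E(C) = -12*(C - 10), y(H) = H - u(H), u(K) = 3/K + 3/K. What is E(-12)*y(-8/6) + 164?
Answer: 1000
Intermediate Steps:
u(K) = 6/K
y(H) = H - 6/H
E(C) = 120 - 12*C (E(C) = -12*(-10 + C) = 120 - 12*C)
E(-12)*y(-8/6) + 164 = (120 - 12*(-12))*(-8/6 - 6/((-8/6))) + 164 = (120 + 144)*(-8*⅙ - 6/((-8*⅙))) + 164 = 264*(-4/3 - 6/(-4/3)) + 164 = 264*(-4/3 - 6*(-¾)) + 164 = 264*(-4/3 + 9/2) + 164 = 264*(19/6) + 164 = 836 + 164 = 1000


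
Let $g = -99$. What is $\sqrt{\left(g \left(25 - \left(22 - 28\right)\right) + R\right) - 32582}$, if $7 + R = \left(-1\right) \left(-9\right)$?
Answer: $3 i \sqrt{3961} \approx 188.81 i$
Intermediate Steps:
$R = 2$ ($R = -7 - -9 = -7 + 9 = 2$)
$\sqrt{\left(g \left(25 - \left(22 - 28\right)\right) + R\right) - 32582} = \sqrt{\left(- 99 \left(25 - \left(22 - 28\right)\right) + 2\right) - 32582} = \sqrt{\left(- 99 \left(25 - -6\right) + 2\right) - 32582} = \sqrt{\left(- 99 \left(25 + 6\right) + 2\right) - 32582} = \sqrt{\left(\left(-99\right) 31 + 2\right) - 32582} = \sqrt{\left(-3069 + 2\right) - 32582} = \sqrt{-3067 - 32582} = \sqrt{-35649} = 3 i \sqrt{3961}$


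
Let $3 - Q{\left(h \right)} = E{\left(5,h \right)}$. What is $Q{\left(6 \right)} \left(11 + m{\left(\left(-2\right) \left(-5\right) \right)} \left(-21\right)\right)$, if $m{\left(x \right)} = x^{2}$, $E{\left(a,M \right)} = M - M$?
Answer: $-6267$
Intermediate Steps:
$E{\left(a,M \right)} = 0$
$Q{\left(h \right)} = 3$ ($Q{\left(h \right)} = 3 - 0 = 3 + 0 = 3$)
$Q{\left(6 \right)} \left(11 + m{\left(\left(-2\right) \left(-5\right) \right)} \left(-21\right)\right) = 3 \left(11 + \left(\left(-2\right) \left(-5\right)\right)^{2} \left(-21\right)\right) = 3 \left(11 + 10^{2} \left(-21\right)\right) = 3 \left(11 + 100 \left(-21\right)\right) = 3 \left(11 - 2100\right) = 3 \left(-2089\right) = -6267$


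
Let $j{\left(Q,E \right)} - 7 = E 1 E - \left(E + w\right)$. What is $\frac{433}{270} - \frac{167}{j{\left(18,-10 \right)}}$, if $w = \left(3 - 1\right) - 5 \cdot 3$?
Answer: $\frac{112}{351} \approx 0.31909$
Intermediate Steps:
$w = -13$ ($w = 2 - 15 = -13$)
$j{\left(Q,E \right)} = 20 + E^{2} - E$ ($j{\left(Q,E \right)} = 7 - \left(-13 + E - E 1 E\right) = 7 - \left(-13 + E - E E\right) = 7 - \left(-13 + E - E^{2}\right) = 7 + \left(13 + E^{2} - E\right) = 20 + E^{2} - E$)
$\frac{433}{270} - \frac{167}{j{\left(18,-10 \right)}} = \frac{433}{270} - \frac{167}{20 + \left(-10\right)^{2} - -10} = 433 \cdot \frac{1}{270} - \frac{167}{20 + 100 + 10} = \frac{433}{270} - \frac{167}{130} = \frac{112}{351}$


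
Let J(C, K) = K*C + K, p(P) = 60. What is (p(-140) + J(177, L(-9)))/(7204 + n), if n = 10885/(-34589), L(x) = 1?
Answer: 8232182/249168271 ≈ 0.033039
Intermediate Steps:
n = -10885/34589 (n = 10885*(-1/34589) = -10885/34589 ≈ -0.31470)
J(C, K) = K + C*K (J(C, K) = C*K + K = K + C*K)
(p(-140) + J(177, L(-9)))/(7204 + n) = (60 + 1*(1 + 177))/(7204 - 10885/34589) = (60 + 1*178)/(249168271/34589) = (60 + 178)*(34589/249168271) = 238*(34589/249168271) = 8232182/249168271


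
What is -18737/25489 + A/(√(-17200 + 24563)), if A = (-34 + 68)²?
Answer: -18737/25489 + 1156*√7363/7363 ≈ 12.737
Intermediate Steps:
A = 1156 (A = 34² = 1156)
-18737/25489 + A/(√(-17200 + 24563)) = -18737/25489 + 1156/(√(-17200 + 24563)) = -18737*1/25489 + 1156/(√7363) = -18737/25489 + 1156*(√7363/7363) = -18737/25489 + 1156*√7363/7363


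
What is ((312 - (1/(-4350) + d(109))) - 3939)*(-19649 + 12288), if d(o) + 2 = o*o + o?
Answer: 499997757889/4350 ≈ 1.1494e+8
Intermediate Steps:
d(o) = -2 + o + o**2 (d(o) = -2 + (o*o + o) = -2 + (o**2 + o) = -2 + (o + o**2) = -2 + o + o**2)
((312 - (1/(-4350) + d(109))) - 3939)*(-19649 + 12288) = ((312 - (1/(-4350) + (-2 + 109 + 109**2))) - 3939)*(-19649 + 12288) = ((312 - (-1/4350 + (-2 + 109 + 11881))) - 3939)*(-7361) = ((312 - (-1/4350 + 11988)) - 3939)*(-7361) = ((312 - 1*52147799/4350) - 3939)*(-7361) = ((312 - 52147799/4350) - 3939)*(-7361) = (-50790599/4350 - 3939)*(-7361) = -67925249/4350*(-7361) = 499997757889/4350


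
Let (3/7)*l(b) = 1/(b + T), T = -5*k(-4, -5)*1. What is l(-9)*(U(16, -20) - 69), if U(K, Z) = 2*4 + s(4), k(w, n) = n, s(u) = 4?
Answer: -133/16 ≈ -8.3125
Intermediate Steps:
U(K, Z) = 12 (U(K, Z) = 2*4 + 4 = 8 + 4 = 12)
T = 25 (T = -5*(-5)*1 = 25*1 = 25)
l(b) = 7/(3*(25 + b)) (l(b) = 7/(3*(b + 25)) = 7/(3*(25 + b)))
l(-9)*(U(16, -20) - 69) = (7/(3*(25 - 9)))*(12 - 69) = ((7/3)/16)*(-57) = ((7/3)*(1/16))*(-57) = (7/48)*(-57) = -133/16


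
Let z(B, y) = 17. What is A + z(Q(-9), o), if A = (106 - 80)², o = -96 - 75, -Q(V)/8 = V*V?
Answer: 693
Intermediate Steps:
Q(V) = -8*V² (Q(V) = -8*V*V = -8*V²)
o = -171
A = 676 (A = 26² = 676)
A + z(Q(-9), o) = 676 + 17 = 693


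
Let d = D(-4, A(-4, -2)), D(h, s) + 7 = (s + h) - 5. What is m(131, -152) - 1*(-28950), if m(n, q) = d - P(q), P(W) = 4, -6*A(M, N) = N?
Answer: 86791/3 ≈ 28930.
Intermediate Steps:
A(M, N) = -N/6
D(h, s) = -12 + h + s (D(h, s) = -7 + ((s + h) - 5) = -7 + ((h + s) - 5) = -7 + (-5 + h + s) = -12 + h + s)
d = -47/3 (d = -12 - 4 - ⅙*(-2) = -12 - 4 + ⅓ = -47/3 ≈ -15.667)
m(n, q) = -59/3 (m(n, q) = -47/3 - 1*4 = -47/3 - 4 = -59/3)
m(131, -152) - 1*(-28950) = -59/3 - 1*(-28950) = -59/3 + 28950 = 86791/3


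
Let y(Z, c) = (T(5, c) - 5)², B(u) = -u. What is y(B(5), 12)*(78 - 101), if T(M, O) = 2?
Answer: -207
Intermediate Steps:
y(Z, c) = 9 (y(Z, c) = (2 - 5)² = (-3)² = 9)
y(B(5), 12)*(78 - 101) = 9*(78 - 101) = 9*(-23) = -207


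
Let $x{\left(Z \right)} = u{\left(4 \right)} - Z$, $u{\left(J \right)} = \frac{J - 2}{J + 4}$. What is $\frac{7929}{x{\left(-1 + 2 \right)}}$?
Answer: $-10572$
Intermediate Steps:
$u{\left(J \right)} = \frac{-2 + J}{4 + J}$
$x{\left(Z \right)} = \frac{1}{4} - Z$ ($x{\left(Z \right)} = \frac{-2 + 4}{4 + 4} - Z = \frac{1}{8} \cdot 2 - Z = \frac{1}{4} - Z$)
$\frac{7929}{x{\left(-1 + 2 \right)}} = \frac{7929}{\frac{1}{4} - \left(-1 + 2\right)} = \frac{7929}{\frac{1}{4} - 1} = \frac{7929}{- \frac{3}{4}} = 7929 \left(- \frac{4}{3}\right) = -10572$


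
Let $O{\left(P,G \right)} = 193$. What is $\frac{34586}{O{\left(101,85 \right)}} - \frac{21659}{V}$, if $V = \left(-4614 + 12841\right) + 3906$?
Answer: $\frac{37768341}{212879} \approx 177.42$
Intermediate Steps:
$V = 12133$ ($V = 8227 + 3906 = 12133$)
$\frac{34586}{O{\left(101,85 \right)}} - \frac{21659}{V} = \frac{34586}{193} - \frac{21659}{12133} = 34586 \cdot \frac{1}{193} - \frac{1969}{1103} = \frac{34586}{193} - \frac{1969}{1103} = \frac{37768341}{212879}$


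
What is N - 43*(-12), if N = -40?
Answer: 476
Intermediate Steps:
N - 43*(-12) = -40 - 43*(-12) = -40 + 516 = 476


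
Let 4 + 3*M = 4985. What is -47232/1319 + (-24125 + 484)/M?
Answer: -328810029/6569939 ≈ -50.048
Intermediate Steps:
M = 4981/3 (M = -4/3 + (1/3)*4985 = -4/3 + 4985/3 = 4981/3 ≈ 1660.3)
-47232/1319 + (-24125 + 484)/M = -47232/1319 + (-24125 + 484)/(4981/3) = -47232*1/1319 - 23641*3/4981 = -47232/1319 - 70923/4981 = -328810029/6569939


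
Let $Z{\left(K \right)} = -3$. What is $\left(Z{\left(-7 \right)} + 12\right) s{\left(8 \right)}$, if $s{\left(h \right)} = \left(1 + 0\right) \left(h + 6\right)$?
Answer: $126$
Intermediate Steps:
$s{\left(h \right)} = 6 + h$ ($s{\left(h \right)} = 1 \left(6 + h\right) = 6 + h$)
$\left(Z{\left(-7 \right)} + 12\right) s{\left(8 \right)} = \left(-3 + 12\right) \left(6 + 8\right) = 9 \cdot 14 = 126$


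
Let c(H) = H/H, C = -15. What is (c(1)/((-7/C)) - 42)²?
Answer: 77841/49 ≈ 1588.6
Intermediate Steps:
c(H) = 1
(c(1)/((-7/C)) - 42)² = (1/(-7/(-15)) - 42)² = (1/(-7*(-1/15)) - 42)² = (1/(7/15) - 42)² = (1*(15/7) - 42)² = (15/7 - 42)² = (-279/7)² = 77841/49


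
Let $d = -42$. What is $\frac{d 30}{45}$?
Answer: $-28$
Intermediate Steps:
$\frac{d 30}{45} = \frac{\left(-42\right) 30}{45} = \left(-1260\right) \frac{1}{45} = -28$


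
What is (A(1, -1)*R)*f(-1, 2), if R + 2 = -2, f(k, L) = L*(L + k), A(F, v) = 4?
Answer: -32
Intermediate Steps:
R = -4 (R = -2 - 2 = -4)
(A(1, -1)*R)*f(-1, 2) = (4*(-4))*(2*(2 - 1)) = -32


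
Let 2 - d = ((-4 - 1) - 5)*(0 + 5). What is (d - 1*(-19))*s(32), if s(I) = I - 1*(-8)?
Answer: 2840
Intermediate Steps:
s(I) = 8 + I (s(I) = I + 8 = 8 + I)
d = 52 (d = 2 - ((-4 - 1) - 5)*(0 + 5) = 2 - (-5 - 5)*5 = 2 - (-10)*5 = 2 - 1*(-50) = 2 + 50 = 52)
(d - 1*(-19))*s(32) = (52 - 1*(-19))*(8 + 32) = (52 + 19)*40 = 71*40 = 2840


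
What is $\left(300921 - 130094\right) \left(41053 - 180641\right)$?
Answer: $-23845399276$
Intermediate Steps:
$\left(300921 - 130094\right) \left(41053 - 180641\right) = \left(300921 - 130094\right) \left(-139588\right) = 170827 \left(-139588\right) = -23845399276$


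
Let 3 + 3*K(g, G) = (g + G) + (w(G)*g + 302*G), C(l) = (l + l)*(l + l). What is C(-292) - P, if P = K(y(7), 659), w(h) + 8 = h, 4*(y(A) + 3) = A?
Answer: 824309/3 ≈ 2.7477e+5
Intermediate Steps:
y(A) = -3 + A/4
C(l) = 4*l**2 (C(l) = (2*l)*(2*l) = 4*l**2)
w(h) = -8 + h
K(g, G) = -1 + 101*G + g/3 + g*(-8 + G)/3 (K(g, G) = -1 + ((g + G) + ((-8 + G)*g + 302*G))/3 = -1 + ((G + g) + (g*(-8 + G) + 302*G))/3 = -1 + ((G + g) + (302*G + g*(-8 + G)))/3 = -1 + (g + 303*G + g*(-8 + G))/3 = -1 + (101*G + g/3 + g*(-8 + G)/3) = -1 + 101*G + g/3 + g*(-8 + G)/3)
P = 198859/3 (P = -1 + 101*659 + (-3 + (1/4)*7)/3 + (-3 + (1/4)*7)*(-8 + 659)/3 = -1 + 66559 + (-3 + 7/4)/3 + (1/3)*(-3 + 7/4)*651 = -1 + 66559 + (1/3)*(-5/4) + (1/3)*(-5/4)*651 = -1 + 66559 - 5/12 - 1085/4 = 198859/3 ≈ 66286.)
C(-292) - P = 4*(-292)**2 - 1*198859/3 = 4*85264 - 198859/3 = 341056 - 198859/3 = 824309/3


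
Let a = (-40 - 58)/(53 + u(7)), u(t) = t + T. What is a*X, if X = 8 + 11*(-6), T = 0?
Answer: 1421/15 ≈ 94.733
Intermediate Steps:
u(t) = t (u(t) = t + 0 = t)
a = -49/30 (a = (-40 - 58)/(53 + 7) = -98/60 = -98*1/60 = -49/30 ≈ -1.6333)
X = -58 (X = 8 - 66 = -58)
a*X = -49/30*(-58) = 1421/15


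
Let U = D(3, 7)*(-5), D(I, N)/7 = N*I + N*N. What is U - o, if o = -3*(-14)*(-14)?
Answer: -1862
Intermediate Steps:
o = -588 (o = 42*(-14) = -588)
D(I, N) = 7*N**2 + 7*I*N (D(I, N) = 7*(N*I + N*N) = 7*(I*N + N**2) = 7*(N**2 + I*N) = 7*N**2 + 7*I*N)
U = -2450 (U = (7*7*(3 + 7))*(-5) = (7*7*10)*(-5) = 490*(-5) = -2450)
U - o = -2450 - 1*(-588) = -2450 + 588 = -1862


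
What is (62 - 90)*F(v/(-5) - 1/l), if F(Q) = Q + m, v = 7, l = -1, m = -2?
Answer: 336/5 ≈ 67.200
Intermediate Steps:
F(Q) = -2 + Q (F(Q) = Q - 2 = -2 + Q)
(62 - 90)*F(v/(-5) - 1/l) = (62 - 90)*(-2 + (7/(-5) - 1/(-1))) = -28*(-2 + (7*(-⅕) - 1*(-1))) = -28*(-2 + (-7/5 + 1)) = -28*(-2 - ⅖) = -28*(-12/5) = 336/5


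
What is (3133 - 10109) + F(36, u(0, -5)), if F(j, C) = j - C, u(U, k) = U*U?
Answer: -6940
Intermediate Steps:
u(U, k) = U**2
(3133 - 10109) + F(36, u(0, -5)) = (3133 - 10109) + (36 - 1*0**2) = -6976 + (36 - 1*0) = -6976 + (36 + 0) = -6976 + 36 = -6940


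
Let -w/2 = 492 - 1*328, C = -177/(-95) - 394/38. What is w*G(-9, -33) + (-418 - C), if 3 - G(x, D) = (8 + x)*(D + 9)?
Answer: 615458/95 ≈ 6478.5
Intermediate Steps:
G(x, D) = 3 - (8 + x)*(9 + D) (G(x, D) = 3 - (8 + x)*(D + 9) = 3 - (8 + x)*(9 + D))
C = -808/95 (C = -177*(-1/95) - 394*1/38 = 177/95 - 197/19 = -808/95 ≈ -8.5053)
w = -328 (w = -2*(492 - 1*328) = -2*(492 - 328) = -2*164 = -328)
w*G(-9, -33) + (-418 - C) = -328*(-69 - 9*(-9) - 8*(-33) - 1*(-33)*(-9)) + (-418 - 1*(-808/95)) = -328*(-69 + 81 + 264 - 297) + (-418 + 808/95) = -328*(-21) - 38902/95 = 6888 - 38902/95 = 615458/95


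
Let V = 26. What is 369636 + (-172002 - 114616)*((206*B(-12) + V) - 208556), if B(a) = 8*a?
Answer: 65436978744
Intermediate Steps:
369636 + (-172002 - 114616)*((206*B(-12) + V) - 208556) = 369636 + (-172002 - 114616)*((206*(8*(-12)) + 26) - 208556) = 369636 - 286618*((206*(-96) + 26) - 208556) = 369636 - 286618*((-19776 + 26) - 208556) = 369636 - 286618*(-19750 - 208556) = 369636 - 286618*(-228306) = 369636 + 65436609108 = 65436978744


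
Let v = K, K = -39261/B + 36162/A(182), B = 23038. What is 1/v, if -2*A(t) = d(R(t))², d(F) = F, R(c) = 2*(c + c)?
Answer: -31147376/57331383 ≈ -0.54329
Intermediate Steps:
R(c) = 4*c (R(c) = 2*(2*c) = 4*c)
A(t) = -8*t² (A(t) = -16*t²/2 = -8*t²)
K = -57331383/31147376 (K = -39261/23038 + 36162/((-8*182²)) = -39261*1/23038 + 36162/((-8*33124)) = -39261/23038 + 36162/(-264992) = -39261/23038 + 36162*(-1/264992) = -39261/23038 - 369/2704 = -57331383/31147376 ≈ -1.8406)
v = -57331383/31147376 ≈ -1.8406
1/v = 1/(-57331383/31147376) = -31147376/57331383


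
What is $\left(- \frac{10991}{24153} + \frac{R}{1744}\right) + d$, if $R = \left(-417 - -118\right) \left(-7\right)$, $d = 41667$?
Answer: $\frac{1755163424869}{42122832} \approx 41668.0$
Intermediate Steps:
$R = 2093$ ($R = \left(-417 + 118\right) \left(-7\right) = \left(-299\right) \left(-7\right) = 2093$)
$\left(- \frac{10991}{24153} + \frac{R}{1744}\right) + d = \left(- \frac{10991}{24153} + \frac{2093}{1744}\right) + 41667 = \frac{31383925}{42122832} + 41667 = \frac{1755163424869}{42122832}$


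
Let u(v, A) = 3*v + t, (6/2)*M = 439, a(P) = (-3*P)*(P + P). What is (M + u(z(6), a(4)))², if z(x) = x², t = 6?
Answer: 609961/9 ≈ 67774.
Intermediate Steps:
a(P) = -6*P² (a(P) = (-3*P)*(2*P) = -6*P²)
M = 439/3 (M = (⅓)*439 = 439/3 ≈ 146.33)
u(v, A) = 6 + 3*v (u(v, A) = 3*v + 6 = 6 + 3*v)
(M + u(z(6), a(4)))² = (439/3 + (6 + 3*6²))² = (439/3 + (6 + 3*36))² = (439/3 + (6 + 108))² = (439/3 + 114)² = (781/3)² = 609961/9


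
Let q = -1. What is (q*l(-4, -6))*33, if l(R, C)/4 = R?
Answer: 528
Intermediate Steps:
l(R, C) = 4*R
(q*l(-4, -6))*33 = -4*(-4)*33 = -1*(-16)*33 = 16*33 = 528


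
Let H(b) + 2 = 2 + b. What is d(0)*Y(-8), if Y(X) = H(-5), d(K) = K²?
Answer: 0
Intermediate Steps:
H(b) = b (H(b) = -2 + (2 + b) = b)
Y(X) = -5
d(0)*Y(-8) = 0²*(-5) = 0*(-5) = 0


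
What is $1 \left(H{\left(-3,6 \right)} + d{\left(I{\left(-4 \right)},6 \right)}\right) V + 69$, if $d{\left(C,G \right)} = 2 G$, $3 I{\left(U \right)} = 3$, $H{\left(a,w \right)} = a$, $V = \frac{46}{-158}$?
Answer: $\frac{5244}{79} \approx 66.38$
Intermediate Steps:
$V = - \frac{23}{79}$ ($V = 46 \left(- \frac{1}{158}\right) = - \frac{23}{79} \approx -0.29114$)
$I{\left(U \right)} = 1$ ($I{\left(U \right)} = \frac{1}{3} \cdot 3 = 1$)
$1 \left(H{\left(-3,6 \right)} + d{\left(I{\left(-4 \right)},6 \right)}\right) V + 69 = 1 \left(-3 + 2 \cdot 6\right) \left(- \frac{23}{79}\right) + 69 = 1 \left(-3 + 12\right) \left(- \frac{23}{79}\right) + 69 = 1 \cdot 9 \left(- \frac{23}{79}\right) + 69 = 9 \left(- \frac{23}{79}\right) + 69 = - \frac{207}{79} + 69 = \frac{5244}{79}$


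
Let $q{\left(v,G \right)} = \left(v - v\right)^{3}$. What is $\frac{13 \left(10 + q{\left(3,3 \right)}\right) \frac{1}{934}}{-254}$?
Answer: $- \frac{65}{118618} \approx -0.00054798$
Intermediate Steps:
$q{\left(v,G \right)} = 0$ ($q{\left(v,G \right)} = 0^{3} = 0$)
$\frac{13 \left(10 + q{\left(3,3 \right)}\right) \frac{1}{934}}{-254} = \frac{13 \left(10 + 0\right) \frac{1}{934}}{-254} = 13 \cdot 10 \cdot \frac{1}{934} \left(- \frac{1}{254}\right) = 130 \cdot \frac{1}{934} \left(- \frac{1}{254}\right) = \frac{65}{467} \left(- \frac{1}{254}\right) = - \frac{65}{118618}$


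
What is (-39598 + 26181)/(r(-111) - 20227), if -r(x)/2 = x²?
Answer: 13417/44869 ≈ 0.29903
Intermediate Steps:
r(x) = -2*x²
(-39598 + 26181)/(r(-111) - 20227) = (-39598 + 26181)/(-2*(-111)² - 20227) = -13417/(-2*12321 - 20227) = -13417/(-24642 - 20227) = -13417/(-44869) = -13417*(-1/44869) = 13417/44869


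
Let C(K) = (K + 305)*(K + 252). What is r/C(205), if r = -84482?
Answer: -42241/116535 ≈ -0.36247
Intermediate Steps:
C(K) = (252 + K)*(305 + K) (C(K) = (305 + K)*(252 + K) = (252 + K)*(305 + K))
r/C(205) = -84482/(76860 + 205² + 557*205) = -84482/(76860 + 42025 + 114185) = -84482/233070 = -84482*1/233070 = -42241/116535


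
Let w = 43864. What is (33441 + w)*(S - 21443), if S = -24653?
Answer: -3563451280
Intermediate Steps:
(33441 + w)*(S - 21443) = (33441 + 43864)*(-24653 - 21443) = 77305*(-46096) = -3563451280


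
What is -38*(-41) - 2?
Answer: 1556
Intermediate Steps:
-38*(-41) - 2 = 1558 - 2 = 1556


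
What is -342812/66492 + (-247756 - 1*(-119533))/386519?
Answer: -35257288786/6425105337 ≈ -5.4874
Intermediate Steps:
-342812/66492 + (-247756 - 1*(-119533))/386519 = -342812*1/66492 + (-247756 + 119533)*(1/386519) = -85703/16623 - 128223*1/386519 = -85703/16623 - 128223/386519 = -35257288786/6425105337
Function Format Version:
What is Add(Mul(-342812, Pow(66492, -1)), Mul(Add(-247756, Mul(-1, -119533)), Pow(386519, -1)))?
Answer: Rational(-35257288786, 6425105337) ≈ -5.4874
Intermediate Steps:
Add(Mul(-342812, Pow(66492, -1)), Mul(Add(-247756, Mul(-1, -119533)), Pow(386519, -1))) = Add(Mul(-342812, Rational(1, 66492)), Mul(Add(-247756, 119533), Rational(1, 386519))) = Add(Rational(-85703, 16623), Mul(-128223, Rational(1, 386519))) = Add(Rational(-85703, 16623), Rational(-128223, 386519)) = Rational(-35257288786, 6425105337)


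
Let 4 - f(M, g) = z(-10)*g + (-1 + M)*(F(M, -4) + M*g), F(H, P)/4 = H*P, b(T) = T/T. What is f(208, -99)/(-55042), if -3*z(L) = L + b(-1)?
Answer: -4951741/55042 ≈ -89.963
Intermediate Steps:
b(T) = 1
z(L) = -⅓ - L/3 (z(L) = -(L + 1)/3 = -(1 + L)/3 = -⅓ - L/3)
F(H, P) = 4*H*P (F(H, P) = 4*(H*P) = 4*H*P)
f(M, g) = 4 - 3*g - (-1 + M)*(-16*M + M*g) (f(M, g) = 4 - ((-⅓ - ⅓*(-10))*g + (-1 + M)*(4*M*(-4) + M*g)) = 4 - ((-⅓ + 10/3)*g + (-1 + M)*(-16*M + M*g)) = 4 - (3*g + (-1 + M)*(-16*M + M*g)) = 4 + (-3*g - (-1 + M)*(-16*M + M*g)) = 4 - 3*g - (-1 + M)*(-16*M + M*g))
f(208, -99)/(-55042) = (4 - 16*208 - 3*(-99) + 16*208² + 208*(-99) - 1*(-99)*208²)/(-55042) = (4 - 3328 + 297 + 16*43264 - 20592 - 1*(-99)*43264)*(-1/55042) = (4 - 3328 + 297 + 692224 - 20592 + 4283136)*(-1/55042) = 4951741*(-1/55042) = -4951741/55042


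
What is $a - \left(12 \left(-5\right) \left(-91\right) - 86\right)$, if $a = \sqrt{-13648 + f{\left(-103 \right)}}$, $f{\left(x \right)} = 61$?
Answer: $-5374 + i \sqrt{13587} \approx -5374.0 + 116.56 i$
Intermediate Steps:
$a = i \sqrt{13587}$ ($a = \sqrt{-13648 + 61} = \sqrt{-13587} = i \sqrt{13587} \approx 116.56 i$)
$a - \left(12 \left(-5\right) \left(-91\right) - 86\right) = i \sqrt{13587} - \left(12 \left(-5\right) \left(-91\right) - 86\right) = i \sqrt{13587} - \left(\left(-60\right) \left(-91\right) - 86\right) = i \sqrt{13587} - \left(5460 - 86\right) = i \sqrt{13587} - 5374 = -5374 + i \sqrt{13587}$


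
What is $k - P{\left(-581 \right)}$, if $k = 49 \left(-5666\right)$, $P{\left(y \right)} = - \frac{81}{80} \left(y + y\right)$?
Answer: $- \frac{11152421}{40} \approx -2.7881 \cdot 10^{5}$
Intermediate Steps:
$P{\left(y \right)} = - \frac{81 y}{40}$ ($P{\left(y \right)} = \left(-81\right) \frac{1}{80} \cdot 2 y = - \frac{81 \cdot 2 y}{80} = - \frac{81 y}{40}$)
$k = -277634$
$k - P{\left(-581 \right)} = -277634 - \left(- \frac{81}{40}\right) \left(-581\right) = -277634 - \frac{47061}{40} = - \frac{11152421}{40}$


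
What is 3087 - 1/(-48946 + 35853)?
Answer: 40418092/13093 ≈ 3087.0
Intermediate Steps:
3087 - 1/(-48946 + 35853) = 3087 - 1/(-13093) = 3087 - 1*(-1/13093) = 3087 + 1/13093 = 40418092/13093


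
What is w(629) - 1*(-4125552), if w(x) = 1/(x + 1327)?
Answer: 8069579713/1956 ≈ 4.1256e+6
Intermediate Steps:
w(x) = 1/(1327 + x)
w(629) - 1*(-4125552) = 1/(1327 + 629) - 1*(-4125552) = 1/1956 + 4125552 = 8069579713/1956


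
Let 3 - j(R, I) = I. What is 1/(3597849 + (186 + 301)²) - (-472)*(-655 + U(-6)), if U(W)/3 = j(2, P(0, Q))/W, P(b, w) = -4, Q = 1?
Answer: -1191969614615/3835018 ≈ -3.1081e+5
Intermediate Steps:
j(R, I) = 3 - I
U(W) = 21/W (U(W) = 3*((3 - 1*(-4))/W) = 3*((3 + 4)/W) = 3*(7/W) = 21/W)
1/(3597849 + (186 + 301)²) - (-472)*(-655 + U(-6)) = 1/(3597849 + (186 + 301)²) - (-472)*(-655 + 21/(-6)) = 1/(3597849 + 487²) - (-472)*(-655 + 21*(-⅙)) = 1/(3597849 + 237169) - (-472)*(-655 - 7/2) = 1/3835018 - (-472)*(-1317)/2 = 1/3835018 - 1*310812 = 1/3835018 - 310812 = -1191969614615/3835018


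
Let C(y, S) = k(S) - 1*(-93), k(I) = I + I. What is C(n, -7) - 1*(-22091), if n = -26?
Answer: 22170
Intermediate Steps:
k(I) = 2*I
C(y, S) = 93 + 2*S (C(y, S) = 2*S - 1*(-93) = 2*S + 93 = 93 + 2*S)
C(n, -7) - 1*(-22091) = (93 + 2*(-7)) - 1*(-22091) = (93 - 14) + 22091 = 79 + 22091 = 22170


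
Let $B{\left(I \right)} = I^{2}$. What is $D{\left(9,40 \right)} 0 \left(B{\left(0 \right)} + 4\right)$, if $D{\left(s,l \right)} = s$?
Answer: $0$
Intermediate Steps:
$D{\left(9,40 \right)} 0 \left(B{\left(0 \right)} + 4\right) = 9 \cdot 0 \left(0^{2} + 4\right) = 9 \cdot 0 \left(0 + 4\right) = 9 \cdot 0 \cdot 4 = 9 \cdot 0 = 0$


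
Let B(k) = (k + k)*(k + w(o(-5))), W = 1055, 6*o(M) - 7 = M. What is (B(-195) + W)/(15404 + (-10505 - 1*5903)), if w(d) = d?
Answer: -76975/1004 ≈ -76.668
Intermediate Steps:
o(M) = 7/6 + M/6
B(k) = 2*k*(1/3 + k) (B(k) = (k + k)*(k + (7/6 + (1/6)*(-5))) = (2*k)*(k + (7/6 - 5/6)) = (2*k)*(k + 1/3) = (2*k)*(1/3 + k) = 2*k*(1/3 + k))
(B(-195) + W)/(15404 + (-10505 - 1*5903)) = ((2/3)*(-195)*(1 + 3*(-195)) + 1055)/(15404 + (-10505 - 1*5903)) = ((2/3)*(-195)*(1 - 585) + 1055)/(15404 + (-10505 - 5903)) = ((2/3)*(-195)*(-584) + 1055)/(15404 - 16408) = (75920 + 1055)/(-1004) = 76975*(-1/1004) = -76975/1004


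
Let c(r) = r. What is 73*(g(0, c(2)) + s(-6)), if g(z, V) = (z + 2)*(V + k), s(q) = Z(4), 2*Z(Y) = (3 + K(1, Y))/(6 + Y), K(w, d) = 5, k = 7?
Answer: 6716/5 ≈ 1343.2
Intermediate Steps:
Z(Y) = 4/(6 + Y) (Z(Y) = ((3 + 5)/(6 + Y))/2 = (8/(6 + Y))/2 = 4/(6 + Y))
s(q) = 2/5 (s(q) = 4/(6 + 4) = 4/10 = 4*(1/10) = 2/5)
g(z, V) = (2 + z)*(7 + V) (g(z, V) = (z + 2)*(V + 7) = (2 + z)*(7 + V))
73*(g(0, c(2)) + s(-6)) = 73*((14 + 2*2 + 7*0 + 2*0) + 2/5) = 73*((14 + 4 + 0 + 0) + 2/5) = 73*(18 + 2/5) = 73*(92/5) = 6716/5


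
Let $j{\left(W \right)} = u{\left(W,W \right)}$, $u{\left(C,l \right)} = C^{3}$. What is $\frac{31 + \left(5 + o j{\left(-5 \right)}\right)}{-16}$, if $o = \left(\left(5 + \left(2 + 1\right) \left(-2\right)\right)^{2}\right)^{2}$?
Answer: $\frac{89}{16} \approx 5.5625$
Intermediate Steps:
$j{\left(W \right)} = W^{3}$
$o = 1$ ($o = \left(\left(5 + 3 \left(-2\right)\right)^{2}\right)^{2} = \left(\left(5 - 6\right)^{2}\right)^{2} = \left(\left(-1\right)^{2}\right)^{2} = 1^{2} = 1$)
$\frac{31 + \left(5 + o j{\left(-5 \right)}\right)}{-16} = \frac{31 + \left(5 + 1 \left(-5\right)^{3}\right)}{-16} = \left(31 + \left(5 + 1 \left(-125\right)\right)\right) \left(- \frac{1}{16}\right) = \left(31 + \left(5 - 125\right)\right) \left(- \frac{1}{16}\right) = \left(31 - 120\right) \left(- \frac{1}{16}\right) = \left(-89\right) \left(- \frac{1}{16}\right) = \frac{89}{16}$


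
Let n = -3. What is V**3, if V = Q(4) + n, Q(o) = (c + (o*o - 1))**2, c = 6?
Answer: 84027672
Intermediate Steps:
Q(o) = (5 + o**2)**2 (Q(o) = (6 + (o*o - 1))**2 = (6 + (o**2 - 1))**2 = (6 + (-1 + o**2))**2 = (5 + o**2)**2)
V = 438 (V = (5 + 4**2)**2 - 3 = (5 + 16)**2 - 3 = 21**2 - 3 = 441 - 3 = 438)
V**3 = 438**3 = 84027672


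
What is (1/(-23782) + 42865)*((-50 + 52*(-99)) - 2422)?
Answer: -3883972784490/11891 ≈ -3.2663e+8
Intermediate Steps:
(1/(-23782) + 42865)*((-50 + 52*(-99)) - 2422) = (-1/23782 + 42865)*((-50 - 5148) - 2422) = 1019415429*(-5198 - 2422)/23782 = (1019415429/23782)*(-7620) = -3883972784490/11891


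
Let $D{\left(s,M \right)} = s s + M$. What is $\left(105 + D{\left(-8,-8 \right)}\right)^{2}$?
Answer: $25921$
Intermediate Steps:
$D{\left(s,M \right)} = M + s^{2}$ ($D{\left(s,M \right)} = s^{2} + M = M + s^{2}$)
$\left(105 + D{\left(-8,-8 \right)}\right)^{2} = \left(105 - \left(8 - \left(-8\right)^{2}\right)\right)^{2} = \left(105 + \left(-8 + 64\right)\right)^{2} = \left(105 + 56\right)^{2} = 161^{2} = 25921$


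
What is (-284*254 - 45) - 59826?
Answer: -132007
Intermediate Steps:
(-284*254 - 45) - 59826 = (-72136 - 45) - 59826 = -72181 - 59826 = -132007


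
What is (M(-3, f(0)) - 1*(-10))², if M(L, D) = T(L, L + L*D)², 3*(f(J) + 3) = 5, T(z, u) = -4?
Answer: 676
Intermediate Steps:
f(J) = -4/3 (f(J) = -3 + (⅓)*5 = -3 + 5/3 = -4/3)
M(L, D) = 16 (M(L, D) = (-4)² = 16)
(M(-3, f(0)) - 1*(-10))² = (16 - 1*(-10))² = (16 + 10)² = 26² = 676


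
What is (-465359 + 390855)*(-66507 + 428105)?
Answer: -26940497392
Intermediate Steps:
(-465359 + 390855)*(-66507 + 428105) = -74504*361598 = -26940497392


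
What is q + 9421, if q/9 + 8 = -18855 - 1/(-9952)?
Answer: -1595763383/9952 ≈ -1.6035e+5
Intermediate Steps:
q = -1689521175/9952 (q = -72 + 9*(-18855 - 1/(-9952)) = -72 + 9*(-18855 - 1*(-1/9952)) = -72 + 9*(-18855 + 1/9952) = -72 + 9*(-187644959/9952) = -72 - 1688804631/9952 = -1689521175/9952 ≈ -1.6977e+5)
q + 9421 = -1689521175/9952 + 9421 = -1595763383/9952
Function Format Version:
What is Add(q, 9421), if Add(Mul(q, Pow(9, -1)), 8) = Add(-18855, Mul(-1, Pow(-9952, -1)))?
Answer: Rational(-1595763383, 9952) ≈ -1.6035e+5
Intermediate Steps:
q = Rational(-1689521175, 9952) (q = Add(-72, Mul(9, Add(-18855, Mul(-1, Pow(-9952, -1))))) = Add(-72, Mul(9, Add(-18855, Mul(-1, Rational(-1, 9952))))) = Add(-72, Mul(9, Add(-18855, Rational(1, 9952)))) = Add(-72, Mul(9, Rational(-187644959, 9952))) = Add(-72, Rational(-1688804631, 9952)) = Rational(-1689521175, 9952) ≈ -1.6977e+5)
Add(q, 9421) = Add(Rational(-1689521175, 9952), 9421) = Rational(-1595763383, 9952)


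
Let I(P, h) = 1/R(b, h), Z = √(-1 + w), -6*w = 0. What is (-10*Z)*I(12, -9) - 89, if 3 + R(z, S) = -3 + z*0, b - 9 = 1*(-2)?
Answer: -89 + 5*I/3 ≈ -89.0 + 1.6667*I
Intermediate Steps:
w = 0 (w = -⅙*0 = 0)
b = 7 (b = 9 + 1*(-2) = 9 - 2 = 7)
Z = I (Z = √(-1 + 0) = √(-1) = I ≈ 1.0*I)
R(z, S) = -6 (R(z, S) = -3 + (-3 + z*0) = -3 + (-3 + 0) = -3 - 3 = -6)
I(P, h) = -⅙ (I(P, h) = 1/(-6) = -⅙)
(-10*Z)*I(12, -9) - 89 = -10*I*(-⅙) - 89 = 5*I/3 - 89 = -89 + 5*I/3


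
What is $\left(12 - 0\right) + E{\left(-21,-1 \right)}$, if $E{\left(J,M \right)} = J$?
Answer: $-9$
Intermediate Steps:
$\left(12 - 0\right) + E{\left(-21,-1 \right)} = \left(12 - 0\right) - 21 = \left(12 + 0\right) - 21 = 12 - 21 = -9$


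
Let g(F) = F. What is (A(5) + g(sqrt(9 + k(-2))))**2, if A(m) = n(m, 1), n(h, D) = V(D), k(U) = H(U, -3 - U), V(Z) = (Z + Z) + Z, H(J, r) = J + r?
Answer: (3 + sqrt(6))**2 ≈ 29.697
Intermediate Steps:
V(Z) = 3*Z (V(Z) = 2*Z + Z = 3*Z)
k(U) = -3 (k(U) = U + (-3 - U) = -3)
n(h, D) = 3*D
A(m) = 3 (A(m) = 3*1 = 3)
(A(5) + g(sqrt(9 + k(-2))))**2 = (3 + sqrt(9 - 3))**2 = (3 + sqrt(6))**2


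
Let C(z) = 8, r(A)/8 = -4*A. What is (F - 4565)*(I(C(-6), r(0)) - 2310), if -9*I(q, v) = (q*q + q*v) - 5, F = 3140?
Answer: 9903275/3 ≈ 3.3011e+6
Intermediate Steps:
r(A) = -32*A (r(A) = 8*(-4*A) = -32*A)
I(q, v) = 5/9 - q²/9 - q*v/9 (I(q, v) = -((q*q + q*v) - 5)/9 = -((q² + q*v) - 5)/9 = -(-5 + q² + q*v)/9 = 5/9 - q²/9 - q*v/9)
(F - 4565)*(I(C(-6), r(0)) - 2310) = (3140 - 4565)*((5/9 - ⅑*8² - ⅑*8*(-32*0)) - 2310) = -1425*((5/9 - ⅑*64 - ⅑*8*0) - 2310) = -1425*((5/9 - 64/9 + 0) - 2310) = -1425*(-59/9 - 2310) = -1425*(-20849/9) = 9903275/3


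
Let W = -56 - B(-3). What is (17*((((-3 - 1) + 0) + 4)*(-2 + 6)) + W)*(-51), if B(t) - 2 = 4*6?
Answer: 4182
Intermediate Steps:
B(t) = 26 (B(t) = 2 + 4*6 = 2 + 24 = 26)
W = -82 (W = -56 - 1*26 = -56 - 26 = -82)
(17*((((-3 - 1) + 0) + 4)*(-2 + 6)) + W)*(-51) = (17*((((-3 - 1) + 0) + 4)*(-2 + 6)) - 82)*(-51) = (17*(((-4 + 0) + 4)*4) - 82)*(-51) = (17*((-4 + 4)*4) - 82)*(-51) = (17*(0*4) - 82)*(-51) = (17*0 - 82)*(-51) = (0 - 82)*(-51) = -82*(-51) = 4182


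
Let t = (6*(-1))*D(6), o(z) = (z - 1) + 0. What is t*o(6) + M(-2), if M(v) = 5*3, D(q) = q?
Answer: -165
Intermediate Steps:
M(v) = 15
o(z) = -1 + z (o(z) = (-1 + z) + 0 = -1 + z)
t = -36 (t = (6*(-1))*6 = -6*6 = -36)
t*o(6) + M(-2) = -36*(-1 + 6) + 15 = -36*5 + 15 = -180 + 15 = -165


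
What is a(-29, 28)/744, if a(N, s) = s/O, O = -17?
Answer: -7/3162 ≈ -0.0022138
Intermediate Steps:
a(N, s) = -s/17 (a(N, s) = s/(-17) = s*(-1/17) = -s/17)
a(-29, 28)/744 = -1/17*28/744 = -28/17*1/744 = -7/3162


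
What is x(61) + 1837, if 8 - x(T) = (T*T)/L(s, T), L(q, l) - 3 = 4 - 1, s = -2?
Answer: 7349/6 ≈ 1224.8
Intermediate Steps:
L(q, l) = 6 (L(q, l) = 3 + (4 - 1) = 3 + 3 = 6)
x(T) = 8 - T**2/6 (x(T) = 8 - T*T/6 = 8 - T**2/6)
x(61) + 1837 = (8 - 1/6*61**2) + 1837 = (8 - 1/6*3721) + 1837 = (8 - 3721/6) + 1837 = -3673/6 + 1837 = 7349/6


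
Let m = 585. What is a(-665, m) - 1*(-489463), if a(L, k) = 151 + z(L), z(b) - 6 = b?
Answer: 488955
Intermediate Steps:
z(b) = 6 + b
a(L, k) = 157 + L (a(L, k) = 151 + (6 + L) = 157 + L)
a(-665, m) - 1*(-489463) = (157 - 665) - 1*(-489463) = -508 + 489463 = 488955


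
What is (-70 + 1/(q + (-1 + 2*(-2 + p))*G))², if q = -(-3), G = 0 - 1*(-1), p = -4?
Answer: 491401/100 ≈ 4914.0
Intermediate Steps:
G = 1 (G = 0 + 1 = 1)
q = 3 (q = -1*(-3) = 3)
(-70 + 1/(q + (-1 + 2*(-2 + p))*G))² = (-70 + 1/(3 + (-1 + 2*(-2 - 4))*1))² = (-70 + 1/(3 + (-1 + 2*(-6))*1))² = (-70 + 1/(3 + (-1 - 12)*1))² = (-70 + 1/(3 - 13*1))² = (-70 + 1/(3 - 13))² = (-70 + 1/(-10))² = (-70 - ⅒)² = (-701/10)² = 491401/100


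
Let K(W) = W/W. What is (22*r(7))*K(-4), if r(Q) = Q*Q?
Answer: 1078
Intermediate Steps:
K(W) = 1
r(Q) = Q²
(22*r(7))*K(-4) = (22*7²)*1 = (22*49)*1 = 1078*1 = 1078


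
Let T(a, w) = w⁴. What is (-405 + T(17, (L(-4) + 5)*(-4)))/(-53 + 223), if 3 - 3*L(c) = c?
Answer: 59936731/13770 ≈ 4352.7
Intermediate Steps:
L(c) = 1 - c/3
(-405 + T(17, (L(-4) + 5)*(-4)))/(-53 + 223) = (-405 + (((1 - ⅓*(-4)) + 5)*(-4))⁴)/(-53 + 223) = (-405 + (((1 + 4/3) + 5)*(-4))⁴)/170 = (-405 + ((7/3 + 5)*(-4))⁴)*(1/170) = (-405 + ((22/3)*(-4))⁴)*(1/170) = (-405 + (-88/3)⁴)*(1/170) = (-405 + 59969536/81)*(1/170) = (59936731/81)*(1/170) = 59936731/13770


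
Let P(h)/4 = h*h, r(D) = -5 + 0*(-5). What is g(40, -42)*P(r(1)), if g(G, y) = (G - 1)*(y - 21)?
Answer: -245700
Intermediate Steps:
r(D) = -5 (r(D) = -5 + 0 = -5)
g(G, y) = (-1 + G)*(-21 + y)
P(h) = 4*h² (P(h) = 4*(h*h) = 4*h²)
g(40, -42)*P(r(1)) = (21 - 1*(-42) - 21*40 + 40*(-42))*(4*(-5)²) = (21 + 42 - 840 - 1680)*(4*25) = -2457*100 = -245700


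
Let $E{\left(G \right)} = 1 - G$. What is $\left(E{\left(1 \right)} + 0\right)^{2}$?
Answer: $0$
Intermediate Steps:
$\left(E{\left(1 \right)} + 0\right)^{2} = \left(\left(1 - 1\right) + 0\right)^{2} = \left(0 + 0\right)^{2} = 0^{2} = 0$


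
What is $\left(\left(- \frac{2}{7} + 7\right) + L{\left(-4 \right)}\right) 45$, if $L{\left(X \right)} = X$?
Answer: $\frac{855}{7} \approx 122.14$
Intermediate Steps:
$\left(\left(- \frac{2}{7} + 7\right) + L{\left(-4 \right)}\right) 45 = \left(\left(- \frac{2}{7} + 7\right) - 4\right) 45 = \left(\frac{47}{7} - 4\right) 45 = \frac{19}{7} \cdot 45 = \frac{855}{7}$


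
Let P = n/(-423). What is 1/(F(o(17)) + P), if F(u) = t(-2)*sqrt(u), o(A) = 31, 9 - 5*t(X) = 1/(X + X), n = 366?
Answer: 6880800/837776159 + 14711940*sqrt(31)/837776159 ≈ 0.10599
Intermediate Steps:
t(X) = 9/5 - 1/(10*X) (t(X) = 9/5 - 1/(5*(X + X)) = 9/5 - 1/(2*X)/5 = 9/5 - 1/(10*X))
F(u) = 37*sqrt(u)/20 (F(u) = ((1/10)*(-1 + 18*(-2))/(-2))*sqrt(u) = ((1/10)*(-1/2)*(-1 - 36))*sqrt(u) = ((1/10)*(-1/2)*(-37))*sqrt(u) = 37*sqrt(u)/20)
P = -122/141 (P = 366/(-423) = -1/423*366 = -122/141 ≈ -0.86525)
1/(F(o(17)) + P) = 1/(37*sqrt(31)/20 - 122/141) = 1/(-122/141 + 37*sqrt(31)/20)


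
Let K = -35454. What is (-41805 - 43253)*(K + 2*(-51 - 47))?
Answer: 3032317700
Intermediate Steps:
(-41805 - 43253)*(K + 2*(-51 - 47)) = (-41805 - 43253)*(-35454 + 2*(-51 - 47)) = -85058*(-35454 + 2*(-98)) = -85058*(-35454 - 196) = -85058*(-35650) = 3032317700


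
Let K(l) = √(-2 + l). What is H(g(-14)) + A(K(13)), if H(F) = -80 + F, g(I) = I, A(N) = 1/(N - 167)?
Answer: -2620699/27878 - √11/27878 ≈ -94.006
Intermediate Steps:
A(N) = 1/(-167 + N)
H(g(-14)) + A(K(13)) = (-80 - 14) + 1/(-167 + √(-2 + 13)) = -94 + 1/(-167 + √11)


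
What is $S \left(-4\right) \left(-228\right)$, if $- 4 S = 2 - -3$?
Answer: $-1140$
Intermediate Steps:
$S = - \frac{5}{4}$ ($S = - \frac{2 - -3}{4} = - \frac{2 + 3}{4} = \left(- \frac{1}{4}\right) 5 = - \frac{5}{4} \approx -1.25$)
$S \left(-4\right) \left(-228\right) = \left(- \frac{5}{4}\right) \left(-4\right) \left(-228\right) = 5 \left(-228\right) = -1140$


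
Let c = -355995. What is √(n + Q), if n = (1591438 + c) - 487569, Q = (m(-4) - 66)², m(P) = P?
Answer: √752774 ≈ 867.63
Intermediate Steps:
Q = 4900 (Q = (-4 - 66)² = (-70)² = 4900)
n = 747874 (n = (1591438 - 355995) - 487569 = 1235443 - 487569 = 747874)
√(n + Q) = √(747874 + 4900) = √752774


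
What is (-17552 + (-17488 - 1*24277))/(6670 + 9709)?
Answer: -59317/16379 ≈ -3.6215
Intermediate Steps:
(-17552 + (-17488 - 1*24277))/(6670 + 9709) = (-17552 + (-17488 - 24277))/16379 = (-17552 - 41765)*(1/16379) = -59317*1/16379 = -59317/16379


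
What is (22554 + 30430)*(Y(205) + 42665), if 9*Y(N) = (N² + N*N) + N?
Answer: 8269742720/3 ≈ 2.7566e+9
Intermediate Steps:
Y(N) = N/9 + 2*N²/9 (Y(N) = ((N² + N*N) + N)/9 = ((N² + N²) + N)/9 = (2*N² + N)/9 = (N + 2*N²)/9 = N/9 + 2*N²/9)
(22554 + 30430)*(Y(205) + 42665) = (22554 + 30430)*((⅑)*205*(1 + 2*205) + 42665) = 52984*((⅑)*205*(1 + 410) + 42665) = 52984*((⅑)*205*411 + 42665) = 52984*(28085/3 + 42665) = 52984*(156080/3) = 8269742720/3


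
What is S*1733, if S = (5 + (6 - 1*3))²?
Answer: 110912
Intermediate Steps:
S = 64 (S = (5 + (6 - 3))² = (5 + 3)² = 8² = 64)
S*1733 = 64*1733 = 110912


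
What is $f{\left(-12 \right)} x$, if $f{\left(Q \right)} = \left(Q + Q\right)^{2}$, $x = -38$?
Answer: $-21888$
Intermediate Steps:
$f{\left(Q \right)} = 4 Q^{2}$ ($f{\left(Q \right)} = \left(2 Q\right)^{2} = 4 Q^{2}$)
$f{\left(-12 \right)} x = 4 \left(-12\right)^{2} \left(-38\right) = 4 \cdot 144 \left(-38\right) = 576 \left(-38\right) = -21888$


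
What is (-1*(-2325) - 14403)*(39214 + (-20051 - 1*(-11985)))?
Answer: -376205544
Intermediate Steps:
(-1*(-2325) - 14403)*(39214 + (-20051 - 1*(-11985))) = (2325 - 14403)*(39214 + (-20051 + 11985)) = -12078*(39214 - 8066) = -12078*31148 = -376205544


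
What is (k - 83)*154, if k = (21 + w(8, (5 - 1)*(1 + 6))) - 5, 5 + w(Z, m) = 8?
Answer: -9856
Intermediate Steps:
w(Z, m) = 3 (w(Z, m) = -5 + 8 = 3)
k = 19 (k = (21 + 3) - 5 = 24 - 5 = 19)
(k - 83)*154 = (19 - 83)*154 = -64*154 = -9856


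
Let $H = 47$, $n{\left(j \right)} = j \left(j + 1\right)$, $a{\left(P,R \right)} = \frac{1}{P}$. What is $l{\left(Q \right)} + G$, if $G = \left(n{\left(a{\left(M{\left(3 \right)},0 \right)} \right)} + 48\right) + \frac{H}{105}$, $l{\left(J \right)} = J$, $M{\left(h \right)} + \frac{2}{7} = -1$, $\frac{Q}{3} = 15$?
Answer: $\frac{264434}{2835} \approx 93.275$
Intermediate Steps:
$Q = 45$ ($Q = 3 \cdot 15 = 45$)
$M{\left(h \right)} = - \frac{9}{7}$ ($M{\left(h \right)} = - \frac{2}{7} - 1 = - \frac{9}{7}$)
$n{\left(j \right)} = j \left(1 + j\right)$
$G = \frac{136859}{2835}$ ($G = \left(\frac{1 + \frac{1}{- \frac{9}{7}}}{- \frac{9}{7}} + 48\right) + \frac{47}{105} = \left(- \frac{7 \left(1 - \frac{7}{9}\right)}{9} + 48\right) + 47 \cdot \frac{1}{105} = \left(\left(- \frac{7}{9}\right) \frac{2}{9} + 48\right) + \frac{47}{105} = \left(- \frac{14}{81} + 48\right) + \frac{47}{105} = \frac{3874}{81} + \frac{47}{105} = \frac{136859}{2835} \approx 48.275$)
$l{\left(Q \right)} + G = 45 + \frac{136859}{2835} = \frac{264434}{2835}$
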